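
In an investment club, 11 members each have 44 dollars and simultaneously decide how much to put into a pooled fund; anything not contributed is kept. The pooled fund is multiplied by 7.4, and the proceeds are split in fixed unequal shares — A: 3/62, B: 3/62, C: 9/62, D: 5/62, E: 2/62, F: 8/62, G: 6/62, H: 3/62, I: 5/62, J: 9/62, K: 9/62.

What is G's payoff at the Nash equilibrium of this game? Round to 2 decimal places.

138.53 dollars

Each unit j contributes comes back to j as 7.4 × (j's share), so j prefers to contribute only if that share exceeds 1/7.4 = 0.1351; otherwise keeping the unit dominates.
C, J and K clear that bar, contributing 44 each; the remaining 8 contribute 0. Total contributed: 132.
G keeps 44 and receives 7.4 × 132 × 6/62 = 94.53 from the pooled fund, for a payoff of 138.53.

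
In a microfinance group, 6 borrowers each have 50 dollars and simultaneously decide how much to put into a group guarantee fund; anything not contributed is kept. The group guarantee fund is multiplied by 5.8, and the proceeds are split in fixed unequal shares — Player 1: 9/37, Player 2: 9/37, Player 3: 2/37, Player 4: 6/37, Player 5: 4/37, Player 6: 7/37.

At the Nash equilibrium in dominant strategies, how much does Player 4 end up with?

191.08 dollars

For player j, contributing a unit is worthwhile iff 5.8 × (j's share) ≥ 1, i.e. iff j's share is at least 0.1724.
Player 1, Player 2 and Player 6 clear that bar, contributing 50 each; the remaining 3 contribute 0. Total contributed: 150.
Player 4 keeps 50 and receives 5.8 × 150 × 6/37 = 141.08 from the group guarantee fund, for a payoff of 191.08.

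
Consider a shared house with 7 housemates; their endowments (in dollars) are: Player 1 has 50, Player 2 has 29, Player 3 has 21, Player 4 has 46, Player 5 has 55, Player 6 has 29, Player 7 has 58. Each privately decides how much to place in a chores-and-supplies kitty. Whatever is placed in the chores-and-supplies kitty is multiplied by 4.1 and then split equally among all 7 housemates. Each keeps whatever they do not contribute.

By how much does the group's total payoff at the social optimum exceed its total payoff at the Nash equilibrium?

The private return per contributed unit is 4.1/7 = 0.5857 < 1 for every player regardless of endowment, so the Nash equilibrium is zero contribution and the group total is Σ E_j = 50 + 29 + 21 + 46 + 55 + 29 + 58 = 288.
Each contributed unit returns 4.100 to the group, so the social optimum is full contribution by everyone: group total = 4.100 × 288 = 1180.80.
Efficiency loss = (4.100 − 1) × 288 = 892.80.

892.80 dollars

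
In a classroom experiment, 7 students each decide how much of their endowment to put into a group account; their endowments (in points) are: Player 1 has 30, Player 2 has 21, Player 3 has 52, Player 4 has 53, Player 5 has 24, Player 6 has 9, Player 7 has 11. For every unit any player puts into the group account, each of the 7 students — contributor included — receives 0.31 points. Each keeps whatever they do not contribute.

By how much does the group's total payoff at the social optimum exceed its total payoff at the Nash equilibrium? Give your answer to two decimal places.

The private return per contributed unit is 0.31 < 1 for everyone, so the Nash equilibrium is zero contribution and the group total is Σ E_j = 30 + 21 + 52 + 53 + 24 + 9 + 11 = 200.
Each contributed unit returns 2.170 to the group, so the social optimum is full contribution by everyone: group total = 2.170 × 200 = 434.00.
Efficiency loss = (2.170 − 1) × 200 = 234.00.

234.00 points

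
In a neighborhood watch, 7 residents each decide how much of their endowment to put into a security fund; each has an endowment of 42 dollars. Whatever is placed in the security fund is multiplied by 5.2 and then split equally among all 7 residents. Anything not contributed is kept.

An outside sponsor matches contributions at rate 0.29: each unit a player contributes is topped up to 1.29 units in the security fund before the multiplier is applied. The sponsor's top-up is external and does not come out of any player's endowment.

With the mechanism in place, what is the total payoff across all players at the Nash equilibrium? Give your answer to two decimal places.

294.00 dollars

With the mechanism, a contributed unit returns 5.2 × 1.29 / 7 = 0.9583 per unit of net cost — still below 1 — so contributing 0 remains dominant for every player.
Everyone keeps their endowment and the group total is 7 × 42 = 294.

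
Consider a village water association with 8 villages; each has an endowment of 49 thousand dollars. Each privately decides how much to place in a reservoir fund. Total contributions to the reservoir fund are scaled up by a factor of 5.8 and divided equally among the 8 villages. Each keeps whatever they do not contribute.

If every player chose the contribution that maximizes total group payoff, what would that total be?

2273.60 thousand dollars

Each contributed unit returns 5.800 to the group as a whole (0.7250 to each of 8 players), which exceeds 1, so the social optimum is full contribution: group total = 5.800 × 392 = 2273.60.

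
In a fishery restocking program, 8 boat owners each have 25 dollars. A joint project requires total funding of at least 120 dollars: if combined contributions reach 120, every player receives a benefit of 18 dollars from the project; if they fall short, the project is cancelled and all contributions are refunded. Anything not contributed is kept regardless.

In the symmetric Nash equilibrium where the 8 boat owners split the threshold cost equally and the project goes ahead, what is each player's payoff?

Equal share of the threshold: 120/8 = 15.
At this profile no one gains by cutting their contribution: any cut drops the total below 120, the project is cancelled, contributions are refunded, and the deviator ends with 25, which is less than 25 − 15 + 18 = 28. Contributing more than 15 just wastes the excess. So contributing exactly 15 is a best response.
Each player's payoff: 25 − 15 + 18 = 28.

28 dollars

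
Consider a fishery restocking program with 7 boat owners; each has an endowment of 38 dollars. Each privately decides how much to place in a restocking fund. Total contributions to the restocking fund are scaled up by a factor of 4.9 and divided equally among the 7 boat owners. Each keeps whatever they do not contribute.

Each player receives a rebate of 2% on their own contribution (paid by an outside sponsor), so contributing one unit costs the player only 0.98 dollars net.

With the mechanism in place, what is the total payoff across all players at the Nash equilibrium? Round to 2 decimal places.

266.00 dollars

Even with the mechanism, each unit contributed returns only (4.9/7) / 0.98 = 0.7143 per unit of net cost, so contributing nothing is still dominant.
At the Nash equilibrium no one contributes; group total payoff = 7 × 38 = 266.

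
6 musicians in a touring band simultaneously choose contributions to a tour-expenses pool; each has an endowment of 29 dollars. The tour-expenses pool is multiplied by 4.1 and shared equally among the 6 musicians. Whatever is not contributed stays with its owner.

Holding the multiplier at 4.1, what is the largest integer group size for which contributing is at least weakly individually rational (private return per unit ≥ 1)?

Private return per unit is 4.1/(group size), which is ≥ 1 whenever the group size is ≤ 4.1.
The largest such integer is 4.

4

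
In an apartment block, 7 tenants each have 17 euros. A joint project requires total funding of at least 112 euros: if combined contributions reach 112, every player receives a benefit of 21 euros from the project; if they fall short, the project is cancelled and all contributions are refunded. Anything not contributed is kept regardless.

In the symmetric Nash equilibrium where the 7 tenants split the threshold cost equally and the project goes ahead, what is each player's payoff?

Equal share of the threshold: 112/7 = 16.
At this profile no one gains by cutting their contribution: any cut drops the total below 112, the project is cancelled, contributions are refunded, and the deviator ends with 17, which is less than 17 − 16 + 21 = 22. Contributing more than 16 just wastes the excess. So contributing exactly 16 is a best response.
Each player's payoff: 17 − 16 + 21 = 22.

22 euros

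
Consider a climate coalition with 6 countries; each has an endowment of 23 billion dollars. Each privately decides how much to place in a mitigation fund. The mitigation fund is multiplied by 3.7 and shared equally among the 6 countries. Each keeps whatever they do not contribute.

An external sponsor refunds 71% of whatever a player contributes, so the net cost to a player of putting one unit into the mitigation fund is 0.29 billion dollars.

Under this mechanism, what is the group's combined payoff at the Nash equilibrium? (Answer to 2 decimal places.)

608.58 billion dollars

Under the mechanism each unit contributed yields (3.7/6) / 0.29 = 2.1264 back to its contributor per unit of net cost, which exceeds 1, making full contribution the dominant choice for everyone.
So the Nash equilibrium is full contribution by all 6; the group earns 6 × (23 × 0.71 + 3.7 × 23) = 608.58.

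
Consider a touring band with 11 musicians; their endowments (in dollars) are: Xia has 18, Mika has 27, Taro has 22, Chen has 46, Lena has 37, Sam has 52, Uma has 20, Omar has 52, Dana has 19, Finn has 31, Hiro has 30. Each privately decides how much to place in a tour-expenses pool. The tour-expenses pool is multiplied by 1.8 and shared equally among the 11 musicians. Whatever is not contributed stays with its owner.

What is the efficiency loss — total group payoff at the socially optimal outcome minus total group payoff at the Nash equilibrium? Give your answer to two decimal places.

283.20 dollars

The private return per contributed unit is 1.8/11 = 0.1636 < 1 for every player regardless of endowment, so the Nash equilibrium is zero contribution and the group total is Σ E_j = 18 + 27 + 22 + 46 + 37 + 52 + 20 + 52 + 19 + 31 + 30 = 354.
Each contributed unit returns 1.800 to the group, so the social optimum is full contribution by everyone: group total = 1.800 × 354 = 637.20.
Efficiency loss = (1.800 − 1) × 354 = 283.20.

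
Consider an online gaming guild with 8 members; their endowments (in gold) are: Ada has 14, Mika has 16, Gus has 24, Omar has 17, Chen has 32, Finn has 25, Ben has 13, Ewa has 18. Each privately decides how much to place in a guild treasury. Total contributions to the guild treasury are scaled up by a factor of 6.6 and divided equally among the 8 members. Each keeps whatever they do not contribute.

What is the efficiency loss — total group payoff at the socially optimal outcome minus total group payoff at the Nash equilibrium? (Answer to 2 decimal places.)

890.40 gold

The private return per contributed unit is 6.6/8 = 0.8250 < 1 for every player regardless of endowment, so the Nash equilibrium is zero contribution and the group total is Σ E_j = 14 + 16 + 24 + 17 + 32 + 25 + 13 + 18 = 159.
Each contributed unit returns 6.600 to the group, so the social optimum is full contribution by everyone: group total = 6.600 × 159 = 1049.40.
Efficiency loss = (6.600 − 1) × 159 = 890.40.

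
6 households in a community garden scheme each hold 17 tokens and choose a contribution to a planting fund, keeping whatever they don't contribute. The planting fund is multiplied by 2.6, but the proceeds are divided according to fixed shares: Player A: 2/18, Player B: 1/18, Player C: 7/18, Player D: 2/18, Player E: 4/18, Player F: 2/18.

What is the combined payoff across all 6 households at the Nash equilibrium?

A player with share s gets back 2.6·s per unit contributed, so full contribution is dominant for anyone with s > 1/2.6 = 0.3846 and zero contribution is dominant for anyone below.
The only share above 0.3846 is Player C's 7/18, contributing 17; the remaining 5 contribute 0. Total contributed: 17.
The planting fund pays out 2.6 × 17 = 44.20 in total (split across the unequal shares, but the aggregate is all that matters for the group sum).
The 5 free-riders keep 17 each, adding 85. Group total = 85 + 44.20 = 129.20.

129.20 tokens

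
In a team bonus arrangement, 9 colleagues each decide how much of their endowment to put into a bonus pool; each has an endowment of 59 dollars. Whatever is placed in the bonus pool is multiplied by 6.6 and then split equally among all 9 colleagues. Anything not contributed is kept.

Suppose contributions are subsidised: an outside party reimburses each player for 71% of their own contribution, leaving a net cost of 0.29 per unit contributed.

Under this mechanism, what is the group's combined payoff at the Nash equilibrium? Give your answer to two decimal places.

3881.61 dollars

Under the mechanism each unit contributed yields (6.6/9) / 0.29 = 2.5287 back to its contributor per unit of net cost, which exceeds 1, making full contribution the dominant choice for everyone.
So the Nash equilibrium is full contribution by all 9; the group earns 9 × (59 × 0.71 + 6.6 × 59) = 3881.61.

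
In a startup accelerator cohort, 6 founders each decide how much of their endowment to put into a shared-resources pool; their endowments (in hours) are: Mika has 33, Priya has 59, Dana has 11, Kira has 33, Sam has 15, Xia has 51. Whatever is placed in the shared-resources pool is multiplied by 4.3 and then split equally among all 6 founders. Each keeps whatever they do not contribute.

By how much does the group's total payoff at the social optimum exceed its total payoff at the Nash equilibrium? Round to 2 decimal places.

666.60 hours

The private return per contributed unit is 4.3/6 = 0.7167 < 1 for every player regardless of endowment, so the Nash equilibrium is zero contribution and the group total is Σ E_j = 33 + 59 + 11 + 33 + 15 + 51 = 202.
Each contributed unit returns 4.300 to the group, so the social optimum is full contribution by everyone: group total = 4.300 × 202 = 868.60.
Efficiency loss = (4.300 − 1) × 202 = 666.60.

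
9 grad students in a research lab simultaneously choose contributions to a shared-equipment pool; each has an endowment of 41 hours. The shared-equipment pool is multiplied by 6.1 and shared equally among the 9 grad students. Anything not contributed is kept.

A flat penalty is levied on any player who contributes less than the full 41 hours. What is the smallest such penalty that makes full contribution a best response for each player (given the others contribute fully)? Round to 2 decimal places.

13.21 hours

Given the others contribute fully, the best deviation is to contribute 0 (any partial contribution still incurs the fine and gives up units whose private return 0.6778 is below 1).
Deviating from 41 to 0 saves 41 hours but forfeits the deviator's share of the drop in the shared-equipment pool: 6.1/9 × 41 = 27.79.
So the deviation gain is 41 − 27.79 = 13.21, and the fine must be at least 13.21 hours to wipe it out.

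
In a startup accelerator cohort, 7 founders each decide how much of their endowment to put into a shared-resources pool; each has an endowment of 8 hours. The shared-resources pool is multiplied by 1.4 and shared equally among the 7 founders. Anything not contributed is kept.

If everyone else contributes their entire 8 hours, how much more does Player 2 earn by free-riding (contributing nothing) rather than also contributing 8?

6.40 hours

Switching from a contribution of 8 to 0 lets Player 2 keep an extra 8 hours, but lowers the shared-resources pool by 8, which costs Player 2 their own share of that drop: 1.4/7 × 8 = 1.60.
Net gain = 8 − 1.60 = 6.40. The private return per contributed unit (0.2000) is below 1, so free-riding is indeed the best response regardless of what the others do.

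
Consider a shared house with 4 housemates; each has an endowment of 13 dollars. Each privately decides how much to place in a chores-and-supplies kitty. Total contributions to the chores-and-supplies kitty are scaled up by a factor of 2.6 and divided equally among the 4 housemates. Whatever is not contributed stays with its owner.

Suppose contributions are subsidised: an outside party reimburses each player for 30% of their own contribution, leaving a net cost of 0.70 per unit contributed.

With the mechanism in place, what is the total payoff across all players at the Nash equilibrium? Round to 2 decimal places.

52.00 dollars

The effective private return is (2.6/4) / 0.70 = 0.9286, which is still under 1, so the mechanism doesn't change anyone's dominant strategy: zero contribution.
At the Nash equilibrium no one contributes; group total payoff = 4 × 13 = 52.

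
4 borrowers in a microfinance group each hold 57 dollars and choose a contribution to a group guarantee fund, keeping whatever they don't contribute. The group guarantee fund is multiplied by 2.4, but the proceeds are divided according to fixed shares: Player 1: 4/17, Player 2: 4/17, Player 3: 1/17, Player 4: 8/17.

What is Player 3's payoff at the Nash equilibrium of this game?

65.05 dollars

Player j's private return per contributed unit is 2.4 × (j's share). Contributing is weakly dominant for j when that share is at least 1/2.4 = 0.4167, and contributing 0 is dominant otherwise.
The only share above 0.4167 is Player 4's 8/17, contributing 57; the remaining 3 contribute 0. Total contributed: 57.
Player 3 keeps 57 and receives 2.4 × 57 × 1/17 = 8.05 from the group guarantee fund, for a payoff of 65.05.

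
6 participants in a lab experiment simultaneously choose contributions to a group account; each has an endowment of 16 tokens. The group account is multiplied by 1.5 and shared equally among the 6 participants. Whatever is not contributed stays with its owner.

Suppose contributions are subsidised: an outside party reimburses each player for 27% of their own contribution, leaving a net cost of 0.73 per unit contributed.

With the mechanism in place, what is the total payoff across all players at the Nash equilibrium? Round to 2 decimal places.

96.00 tokens

The effective private return is (1.5/6) / 0.73 = 0.3425, which is still under 1, so the mechanism doesn't change anyone's dominant strategy: zero contribution.
Everyone keeps their endowment and the group total is 6 × 16 = 96.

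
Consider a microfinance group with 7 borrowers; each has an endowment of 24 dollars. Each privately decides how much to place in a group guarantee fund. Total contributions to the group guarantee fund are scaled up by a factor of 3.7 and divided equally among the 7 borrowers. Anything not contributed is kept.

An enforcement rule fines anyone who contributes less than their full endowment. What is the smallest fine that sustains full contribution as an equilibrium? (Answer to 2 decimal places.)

11.31 dollars

Given the others contribute fully, the best deviation is to contribute 0 (any partial contribution still incurs the fine and gives up units whose private return 0.5286 is below 1).
Deviating from 24 to 0 saves 24 dollars but forfeits the deviator's share of the drop in the group guarantee fund: 3.7/7 × 24 = 12.69.
So the deviation gain is 24 − 12.69 = 11.31, and the fine must be at least 11.31 dollars to wipe it out.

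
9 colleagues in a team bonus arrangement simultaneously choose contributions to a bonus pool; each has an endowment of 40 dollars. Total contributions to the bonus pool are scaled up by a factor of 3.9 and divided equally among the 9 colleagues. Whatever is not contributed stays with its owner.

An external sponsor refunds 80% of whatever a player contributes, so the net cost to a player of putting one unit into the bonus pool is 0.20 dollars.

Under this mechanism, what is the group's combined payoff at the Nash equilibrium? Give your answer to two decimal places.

1692.00 dollars

Under the mechanism each unit contributed yields (3.9/9) / 0.20 = 2.1667 back to its contributor per unit of net cost, which exceeds 1, making full contribution the dominant choice for everyone.
At the Nash equilibrium everyone contributes 40. Group total payoff = 9 × (40 × 0.80 + 3.9 × 40) = 1692.00.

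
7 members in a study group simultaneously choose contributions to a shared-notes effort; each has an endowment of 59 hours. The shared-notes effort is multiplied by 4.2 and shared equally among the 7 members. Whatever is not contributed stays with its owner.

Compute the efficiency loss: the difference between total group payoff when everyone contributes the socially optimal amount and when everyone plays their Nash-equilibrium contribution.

Each contributed unit returns 4.2/7 = 0.6000 to its contributor — below 1 — so contributing 0 is dominant for every player. At the Nash equilibrium everyone keeps their 59, and the group total is 7 × 59 = 413.
Each contributed unit returns 4.200 to the group as a whole (0.6000 to each of 7 players), which exceeds 1, so the social optimum is full contribution: group total = 4.200 × 413 = 1734.60.
Efficiency loss = 1734.60 − 413 = 1321.60.

1321.60 hours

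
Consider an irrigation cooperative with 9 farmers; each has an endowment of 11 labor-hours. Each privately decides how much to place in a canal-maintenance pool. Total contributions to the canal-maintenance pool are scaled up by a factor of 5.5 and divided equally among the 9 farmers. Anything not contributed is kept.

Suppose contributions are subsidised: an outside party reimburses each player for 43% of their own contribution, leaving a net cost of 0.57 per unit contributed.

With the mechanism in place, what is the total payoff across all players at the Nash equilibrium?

Under the mechanism each unit contributed yields (5.5/9) / 0.57 = 1.0721 back to its contributor per unit of net cost, which exceeds 1, making full contribution the dominant choice for everyone.
At the Nash equilibrium everyone contributes 11. Group total payoff = 9 × (11 × 0.43 + 5.5 × 11) = 587.07.

587.07 labor-hours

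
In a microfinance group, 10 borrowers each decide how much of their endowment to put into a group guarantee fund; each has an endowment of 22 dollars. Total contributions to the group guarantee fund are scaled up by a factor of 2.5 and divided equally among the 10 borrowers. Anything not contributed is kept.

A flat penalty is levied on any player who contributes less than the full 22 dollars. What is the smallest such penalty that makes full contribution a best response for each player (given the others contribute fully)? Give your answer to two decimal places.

Given the others contribute fully, the best deviation is to contribute 0 (any partial contribution still incurs the fine and gives up units whose private return 0.2500 is below 1).
Deviating from 22 to 0 saves 22 dollars but forfeits the deviator's share of the drop in the group guarantee fund: 2.5/10 × 22 = 5.50.
So the deviation gain is 22 − 5.50 = 16.50, and the fine must be at least 16.50 dollars to wipe it out.

16.50 dollars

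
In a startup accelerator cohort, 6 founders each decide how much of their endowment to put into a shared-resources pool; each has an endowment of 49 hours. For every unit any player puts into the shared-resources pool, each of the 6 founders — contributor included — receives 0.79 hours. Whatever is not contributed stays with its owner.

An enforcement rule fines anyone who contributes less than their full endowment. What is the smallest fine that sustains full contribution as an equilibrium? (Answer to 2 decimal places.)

Given the others contribute fully, the best deviation is to contribute 0 (any partial contribution still incurs the fine and gives up units whose private return 0.79 is below 1).
Deviating from 49 to 0 saves 49 hours but forfeits the deviator's share of the drop in the shared-resources pool: 0.79 × 49 = 38.71.
So the deviation gain is 49 − 38.71 = 10.29, and the fine must be at least 10.29 hours to wipe it out.

10.29 hours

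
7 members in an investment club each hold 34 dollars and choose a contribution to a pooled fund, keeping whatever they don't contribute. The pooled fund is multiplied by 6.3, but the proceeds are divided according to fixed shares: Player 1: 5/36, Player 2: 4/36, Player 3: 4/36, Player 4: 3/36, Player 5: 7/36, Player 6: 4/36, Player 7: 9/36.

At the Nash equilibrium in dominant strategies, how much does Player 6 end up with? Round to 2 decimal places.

For player j, contributing a unit is worthwhile iff 6.3 × (j's share) ≥ 1, i.e. iff j's share is at least 0.1587.
The shares above 0.1587 belong to Player 5 and Player 7, contributing 34 each; the remaining 5 contribute 0. Total contributed: 68.
Player 6 keeps 34 and receives 6.3 × 68 × 4/36 = 47.60 from the pooled fund, for a payoff of 81.60.

81.60 dollars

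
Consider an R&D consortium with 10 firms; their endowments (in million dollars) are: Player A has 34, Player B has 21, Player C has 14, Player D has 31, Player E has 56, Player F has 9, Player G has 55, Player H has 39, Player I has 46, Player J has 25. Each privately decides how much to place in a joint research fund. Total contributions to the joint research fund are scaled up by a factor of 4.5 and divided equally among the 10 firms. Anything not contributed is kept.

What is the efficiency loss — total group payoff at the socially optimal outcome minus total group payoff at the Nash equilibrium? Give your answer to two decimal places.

1155.00 million dollars

The private return per contributed unit is 4.5/10 = 0.4500 < 1 for every player regardless of endowment, so the Nash equilibrium is zero contribution and the group total is Σ E_j = 34 + 21 + 14 + 31 + 56 + 9 + 55 + 39 + 46 + 25 = 330.
Each contributed unit returns 4.500 to the group, so the social optimum is full contribution by everyone: group total = 4.500 × 330 = 1485.00.
Efficiency loss = (4.500 − 1) × 330 = 1155.00.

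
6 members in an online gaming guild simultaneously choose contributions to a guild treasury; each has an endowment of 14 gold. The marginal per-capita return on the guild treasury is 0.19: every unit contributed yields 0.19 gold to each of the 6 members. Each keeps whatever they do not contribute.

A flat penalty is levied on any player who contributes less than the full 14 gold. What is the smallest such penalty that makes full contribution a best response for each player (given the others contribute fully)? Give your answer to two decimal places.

11.34 gold

Given the others contribute fully, the best deviation is to contribute 0 (any partial contribution still incurs the fine and gives up units whose private return 0.19 is below 1).
Deviating from 14 to 0 saves 14 gold but forfeits the deviator's share of the drop in the guild treasury: 0.19 × 14 = 2.66.
So the deviation gain is 14 − 2.66 = 11.34, and the fine must be at least 11.34 gold to wipe it out.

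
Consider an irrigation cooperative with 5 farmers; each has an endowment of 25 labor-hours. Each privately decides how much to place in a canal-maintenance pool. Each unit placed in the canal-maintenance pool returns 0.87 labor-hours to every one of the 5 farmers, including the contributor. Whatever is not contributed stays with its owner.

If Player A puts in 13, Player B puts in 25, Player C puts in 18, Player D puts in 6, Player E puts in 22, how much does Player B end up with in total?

73.08 labor-hours

Total contributed: 13 + 25 + 18 + 6 + 22 = 84.
Each receives 0.87 × 84 = 73.08 from the canal-maintenance pool.
Player B keeps 25 − 25 = 0, so Player B's payoff is 0 + 73.08 = 73.08.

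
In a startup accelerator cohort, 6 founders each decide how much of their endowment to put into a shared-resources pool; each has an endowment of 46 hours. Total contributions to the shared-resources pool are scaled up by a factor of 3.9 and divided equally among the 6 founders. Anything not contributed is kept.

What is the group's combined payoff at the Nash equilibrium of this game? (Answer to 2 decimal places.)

Each contributed unit returns 3.9/6 = 0.6500 to its contributor — below 1 — so contributing 0 is dominant for every player. At the Nash equilibrium everyone keeps their 46, and the group total is 6 × 46 = 276.

276.00 hours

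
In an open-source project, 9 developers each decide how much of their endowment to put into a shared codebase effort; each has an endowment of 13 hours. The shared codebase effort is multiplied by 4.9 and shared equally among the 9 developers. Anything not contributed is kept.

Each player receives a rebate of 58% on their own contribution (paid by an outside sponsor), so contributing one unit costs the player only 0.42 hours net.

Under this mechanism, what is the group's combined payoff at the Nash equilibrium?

641.16 hours

Under the mechanism each unit contributed yields (4.9/9) / 0.42 = 1.2963 back to its contributor per unit of net cost, which exceeds 1, making full contribution the dominant choice for everyone.
At the Nash equilibrium everyone contributes 13. Group total payoff = 9 × (13 × 0.58 + 4.9 × 13) = 641.16.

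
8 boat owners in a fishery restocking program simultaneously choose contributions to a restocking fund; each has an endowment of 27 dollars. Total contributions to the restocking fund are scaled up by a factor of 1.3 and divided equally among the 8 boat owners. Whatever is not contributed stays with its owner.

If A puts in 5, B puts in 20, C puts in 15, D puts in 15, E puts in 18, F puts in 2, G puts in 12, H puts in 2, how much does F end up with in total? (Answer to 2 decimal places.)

39.46 dollars

Total contributed: 5 + 20 + 15 + 15 + 18 + 2 + 12 + 2 = 89.
Each receives 1.3 × 89 / 8 = 14.46 from the restocking fund.
F keeps 27 − 2 = 25, so F's payoff is 25 + 14.46 = 39.46.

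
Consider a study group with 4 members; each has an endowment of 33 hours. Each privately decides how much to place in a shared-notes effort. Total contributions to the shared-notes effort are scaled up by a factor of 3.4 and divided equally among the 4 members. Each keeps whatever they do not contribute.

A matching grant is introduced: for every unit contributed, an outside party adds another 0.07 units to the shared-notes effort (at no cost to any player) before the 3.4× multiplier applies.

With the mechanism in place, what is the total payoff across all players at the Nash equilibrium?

Even with the mechanism, each unit contributed returns only 3.4 × 1.07 / 4 = 0.9095 per unit of net cost, so contributing nothing is still dominant.
Everyone keeps their endowment and the group total is 4 × 33 = 132.

132.00 hours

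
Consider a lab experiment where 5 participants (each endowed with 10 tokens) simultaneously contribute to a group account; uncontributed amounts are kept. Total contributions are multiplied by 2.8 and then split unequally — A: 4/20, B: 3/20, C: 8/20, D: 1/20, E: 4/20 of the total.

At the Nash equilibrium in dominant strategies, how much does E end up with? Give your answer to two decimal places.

15.60 tokens

Player j's private return per contributed unit is 2.8 × (j's share). Contributing is weakly dominant for j when that share is at least 1/2.8 = 0.3571, and contributing 0 is dominant otherwise.
The only share above 0.3571 is C's 8/20, contributing 10; the remaining 4 contribute 0. Total contributed: 10.
E keeps 10 and receives 2.8 × 10 × 4/20 = 5.60 from the group account, for a payoff of 15.60.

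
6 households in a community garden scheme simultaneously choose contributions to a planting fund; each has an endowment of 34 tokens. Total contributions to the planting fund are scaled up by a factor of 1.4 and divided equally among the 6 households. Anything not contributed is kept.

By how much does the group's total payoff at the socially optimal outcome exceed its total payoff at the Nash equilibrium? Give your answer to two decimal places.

81.60 tokens

Each contributed unit returns 1.4/6 = 0.2333 to its contributor — below 1 — so contributing 0 is dominant for every player. At the Nash equilibrium everyone keeps their 34, and the group total is 6 × 34 = 204.
Each contributed unit returns 1.400 to the group as a whole (0.2333 to each of 6 players), which exceeds 1, so the social optimum is full contribution: group total = 1.400 × 204 = 285.60.
Efficiency loss = 285.60 − 204 = 81.60.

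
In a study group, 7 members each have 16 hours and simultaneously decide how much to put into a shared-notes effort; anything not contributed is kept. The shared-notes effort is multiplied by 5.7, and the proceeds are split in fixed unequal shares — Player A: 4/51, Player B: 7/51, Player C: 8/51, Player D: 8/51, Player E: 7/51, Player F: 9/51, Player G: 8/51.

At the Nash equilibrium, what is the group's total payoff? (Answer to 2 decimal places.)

Player j's private return per contributed unit is 5.7 × (j's share). Contributing is weakly dominant for j when that share is at least 1/5.7 = 0.1754, and contributing 0 is dominant otherwise.
Only Player F (9/51) clears that bar, contributing 16; the remaining 6 contribute 0. Total contributed: 16.
The shared-notes effort pays out 5.7 × 16 = 91.20 in total (split across the unequal shares, but the aggregate is all that matters for the group sum).
The 6 free-riders keep 16 each, adding 96. Group total = 96 + 91.20 = 187.20.

187.20 hours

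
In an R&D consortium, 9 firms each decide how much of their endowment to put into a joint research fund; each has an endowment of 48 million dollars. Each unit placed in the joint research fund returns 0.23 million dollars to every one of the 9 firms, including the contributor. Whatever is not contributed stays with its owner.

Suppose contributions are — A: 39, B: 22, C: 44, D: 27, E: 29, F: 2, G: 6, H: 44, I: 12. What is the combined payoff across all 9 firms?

672.75 million dollars

Total contributed: 39 + 22 + 44 + 27 + 29 + 2 + 6 + 44 + 12 = 225; total kept: 9 × 48 − 225 = 207.
The joint research fund pays out 0.23 × 9 × 225 = 465.75 in aggregate.
Group total = 207 + 465.75 = 672.75.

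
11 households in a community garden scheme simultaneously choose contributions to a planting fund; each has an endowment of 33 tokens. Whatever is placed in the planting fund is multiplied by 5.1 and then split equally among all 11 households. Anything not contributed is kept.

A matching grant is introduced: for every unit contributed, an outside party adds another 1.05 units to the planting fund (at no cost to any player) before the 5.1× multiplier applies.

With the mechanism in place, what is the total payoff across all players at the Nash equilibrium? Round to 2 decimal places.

363.00 tokens

With the mechanism, a contributed unit returns 5.1 × 2.05 / 11 = 0.9505 per unit of net cost — still below 1 — so contributing 0 remains dominant for every player.
At the Nash equilibrium no one contributes; group total payoff = 11 × 33 = 363.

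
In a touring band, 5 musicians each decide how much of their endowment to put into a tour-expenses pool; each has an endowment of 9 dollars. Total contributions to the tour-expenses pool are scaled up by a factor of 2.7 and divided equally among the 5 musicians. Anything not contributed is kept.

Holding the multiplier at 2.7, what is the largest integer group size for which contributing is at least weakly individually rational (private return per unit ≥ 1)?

Private return per unit is 2.7/(group size), which is ≥ 1 whenever the group size is ≤ 2.7.
The largest such integer is 2.

2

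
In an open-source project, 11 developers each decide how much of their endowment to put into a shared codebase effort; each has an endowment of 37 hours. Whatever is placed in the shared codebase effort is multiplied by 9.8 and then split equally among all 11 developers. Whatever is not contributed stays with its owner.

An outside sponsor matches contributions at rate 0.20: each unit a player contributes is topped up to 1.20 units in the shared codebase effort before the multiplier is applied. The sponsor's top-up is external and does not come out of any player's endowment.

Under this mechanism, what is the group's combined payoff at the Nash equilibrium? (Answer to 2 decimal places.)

With the mechanism, a contributed unit returns 9.8 × 1.20 / 11 = 1.0691 per unit of net cost to the contributor — now above 1 — so contributing fully is weakly dominant for every player.
So the Nash equilibrium is full contribution by all 11; the group earns 9.8 × 1.20 × 407 = 4786.32.

4786.32 hours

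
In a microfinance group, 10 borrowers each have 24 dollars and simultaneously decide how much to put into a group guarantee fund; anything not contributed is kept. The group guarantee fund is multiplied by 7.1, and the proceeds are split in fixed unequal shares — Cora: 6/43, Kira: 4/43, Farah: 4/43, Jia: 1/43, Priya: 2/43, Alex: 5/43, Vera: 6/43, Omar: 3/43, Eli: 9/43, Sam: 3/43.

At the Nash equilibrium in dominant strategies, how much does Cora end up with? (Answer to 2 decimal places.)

47.78 dollars

Player j's private return per contributed unit is 7.1 × (j's share). Contributing is weakly dominant for j when that share is at least 1/7.1 = 0.1408, and contributing 0 is dominant otherwise.
Only Eli (9/43) clears that bar, contributing 24; the remaining 9 contribute 0. Total contributed: 24.
Cora keeps 24 and receives 7.1 × 24 × 6/43 = 23.78 from the group guarantee fund, for a payoff of 47.78.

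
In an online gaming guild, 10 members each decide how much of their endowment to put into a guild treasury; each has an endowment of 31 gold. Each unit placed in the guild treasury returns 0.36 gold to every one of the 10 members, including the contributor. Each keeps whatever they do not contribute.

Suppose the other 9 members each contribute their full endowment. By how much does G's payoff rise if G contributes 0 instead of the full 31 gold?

19.84 gold

Switching from a contribution of 31 to 0 lets G keep an extra 31 gold, but lowers the guild treasury by 31, which costs G their own share of that drop: 0.36 × 31 = 11.16.
Net gain = 31 − 11.16 = 19.84. The private return per contributed unit (0.36) is below 1, so free-riding is indeed the best response regardless of what the others do.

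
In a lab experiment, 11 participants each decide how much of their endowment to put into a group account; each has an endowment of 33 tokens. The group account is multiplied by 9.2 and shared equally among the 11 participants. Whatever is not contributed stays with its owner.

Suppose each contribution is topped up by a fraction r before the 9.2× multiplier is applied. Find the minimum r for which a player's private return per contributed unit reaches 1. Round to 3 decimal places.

With matching at rate r, one contributed unit becomes (1 + r) in the group account and returns 9.2 × (1 + r) / 11 to the contributor.
Setting this equal to 1: 1 + r = 11/9.2 = 1.1957.
So the minimum matching rate is r = 1.1957 − 1 = 0.196.

0.196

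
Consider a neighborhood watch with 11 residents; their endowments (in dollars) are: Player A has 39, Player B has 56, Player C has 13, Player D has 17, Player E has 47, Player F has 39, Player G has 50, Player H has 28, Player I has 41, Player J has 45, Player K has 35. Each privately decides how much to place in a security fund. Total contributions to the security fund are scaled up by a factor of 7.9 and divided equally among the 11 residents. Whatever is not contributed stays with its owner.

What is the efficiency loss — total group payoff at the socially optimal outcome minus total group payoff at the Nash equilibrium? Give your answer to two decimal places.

2829.00 dollars

The private return per contributed unit is 7.9/11 = 0.7182 < 1 for every player regardless of endowment, so the Nash equilibrium is zero contribution and the group total is Σ E_j = 39 + 56 + 13 + 17 + 47 + 39 + 50 + 28 + 41 + 45 + 35 = 410.
Each contributed unit returns 7.900 to the group, so the social optimum is full contribution by everyone: group total = 7.900 × 410 = 3239.00.
Efficiency loss = (7.900 − 1) × 410 = 2829.00.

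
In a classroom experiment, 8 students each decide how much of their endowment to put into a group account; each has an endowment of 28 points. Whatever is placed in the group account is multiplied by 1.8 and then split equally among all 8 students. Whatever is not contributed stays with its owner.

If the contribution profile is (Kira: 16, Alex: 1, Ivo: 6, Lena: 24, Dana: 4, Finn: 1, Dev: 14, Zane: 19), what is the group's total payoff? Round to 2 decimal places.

Total contributed: 16 + 1 + 6 + 24 + 4 + 1 + 14 + 19 = 85; total kept: 8 × 28 − 85 = 139.
The group account pays out 1.8 × 85 = 153.00 in aggregate.
Group total = 139 + 153.00 = 292.00.

292.00 points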